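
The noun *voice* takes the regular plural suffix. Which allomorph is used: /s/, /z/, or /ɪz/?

The stem *voice* ends in a sibilant (/s, z, ʃ, ʒ, tʃ, dʒ/).
The plural suffix surfaces as /ɪz/ after sibilants, /s/ after other voiceless consonants, and /z/ after other voiced sounds.
So the plural -s on *voice* is pronounced /ɪz/.

/ɪz/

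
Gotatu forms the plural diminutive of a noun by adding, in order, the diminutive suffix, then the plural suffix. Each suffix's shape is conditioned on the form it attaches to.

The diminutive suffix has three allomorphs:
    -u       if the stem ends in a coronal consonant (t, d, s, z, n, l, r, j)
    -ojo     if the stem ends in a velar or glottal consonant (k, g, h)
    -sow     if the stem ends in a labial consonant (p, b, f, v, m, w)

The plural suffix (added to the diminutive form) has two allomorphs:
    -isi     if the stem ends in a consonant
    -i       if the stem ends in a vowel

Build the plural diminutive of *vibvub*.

vibvubsowisi

*vibvub* — final consonant /b/ (labial) → -sow → *vibvubsow*.
The diminutive form *vibvubsow*: final sound = /w/, a consonant → -isi → *vibvubsowisi*.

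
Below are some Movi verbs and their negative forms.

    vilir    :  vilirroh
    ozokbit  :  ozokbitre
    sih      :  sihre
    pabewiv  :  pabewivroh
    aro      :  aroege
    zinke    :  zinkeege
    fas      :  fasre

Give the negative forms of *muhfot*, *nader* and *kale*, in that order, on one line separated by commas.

Looking at the final sound of each stem: -re when the stem ends in a voiceless consonant (*ozokbit*, *sih*, *fas*); -roh when the stem ends in a voiced consonant (*vilir*, *pabewiv*); -ege when the stem ends in a vowel (*aro*, *zinke*).
*muhfot*: final sound = /t/, a voiceless consonant → -re → *muhfotre*.
*nader*: final sound = /r/, a voiced consonant → -roh → *naderroh*.
*kale*: final sound = /e/, a vowel → -ege → *kaleege*.

muhfotre, naderroh, kaleege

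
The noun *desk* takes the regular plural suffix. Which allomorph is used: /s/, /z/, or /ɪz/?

The stem *desk* ends in a voiceless non-sibilant consonant.
The plural suffix surfaces as /ɪz/ after sibilants, /s/ after other voiceless consonants, and /z/ after other voiced sounds.
So the plural -s on *desk* is pronounced /s/.

/s/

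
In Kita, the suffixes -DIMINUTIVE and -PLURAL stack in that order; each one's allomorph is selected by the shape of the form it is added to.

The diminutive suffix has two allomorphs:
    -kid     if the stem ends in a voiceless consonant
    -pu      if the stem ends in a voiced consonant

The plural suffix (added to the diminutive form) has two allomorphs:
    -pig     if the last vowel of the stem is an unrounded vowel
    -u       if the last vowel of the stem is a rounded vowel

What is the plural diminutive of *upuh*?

Since the final consonant of *upuh* is /h/ (voiceless), it takes -kid, giving *upuhkid*.
The diminutive form *upuhkid*: last vowel = /i/, an unrounded vowel → -pig → *upuhkidpig*.

upuhkidpig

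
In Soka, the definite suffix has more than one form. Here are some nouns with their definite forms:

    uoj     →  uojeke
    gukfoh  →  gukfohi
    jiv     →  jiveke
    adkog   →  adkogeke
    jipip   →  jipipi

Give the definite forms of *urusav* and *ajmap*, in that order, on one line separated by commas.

Looking at the final consonant of each stem: -i when the stem ends in a voiceless consonant (*gukfoh*, *jipip*); -eke when the stem ends in a voiced consonant (*uoj*, *jiv*, *adkog*).
*urusav*: final consonant = /v/, voiced → -eke → *urusaveke*.
Since the final consonant of *ajmap* is /p/ (voiceless), it takes -i, giving *ajmapi*.

urusaveke, ajmapi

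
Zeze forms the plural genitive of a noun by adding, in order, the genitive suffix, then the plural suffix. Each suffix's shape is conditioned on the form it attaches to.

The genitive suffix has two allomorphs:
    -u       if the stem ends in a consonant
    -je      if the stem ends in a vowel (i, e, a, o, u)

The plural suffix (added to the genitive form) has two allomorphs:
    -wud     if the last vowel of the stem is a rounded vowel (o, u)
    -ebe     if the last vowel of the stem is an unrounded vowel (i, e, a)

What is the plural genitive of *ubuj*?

ubujuwud

Since the final sound of *ubuj* is /j/ (a consonant), it takes -u, giving *ubuju*.
The genitive form *ubuju*: last vowel = /u/, a rounded vowel → -wud → *ubujuwud*.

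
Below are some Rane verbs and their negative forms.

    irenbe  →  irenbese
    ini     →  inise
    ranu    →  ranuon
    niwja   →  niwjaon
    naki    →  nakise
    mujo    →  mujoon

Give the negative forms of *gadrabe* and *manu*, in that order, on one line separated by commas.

The suffix is conditioned by the last vowel: -se when the last vowel of the stem is a front vowel (*irenbe*, *ini*, *naki*); -on when the last vowel of the stem is a back vowel (*ranu*, *niwja*, *mujo*).
*gadrabe*: last vowel = /e/, a front vowel → -se → *gadrabese*.
*manu*: last vowel = /u/, a back vowel → -on → *manuon*.

gadrabese, manuon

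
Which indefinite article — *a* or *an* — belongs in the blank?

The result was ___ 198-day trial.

The indefinite article is chosen by the initial *sound* of the following word, not its spelling.
The number *198* is spoken "one hundred …", beginning with /wʌn/ — a consonant sound.
So the article is *a*: The result was a 198-day trial.

a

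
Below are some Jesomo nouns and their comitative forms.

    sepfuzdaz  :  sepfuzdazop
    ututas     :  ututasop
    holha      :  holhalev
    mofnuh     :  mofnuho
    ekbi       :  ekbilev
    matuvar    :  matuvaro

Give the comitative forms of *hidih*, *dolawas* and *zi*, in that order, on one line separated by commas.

The suffix is conditioned by the final sound: -op when the stem ends in a sibilant (*sepfuzdaz*, *ututas*); -o when the stem ends in a non-sibilant consonant (*mofnuh*, *matuvar*); -lev when the stem ends in a vowel (*holha*, *ekbi*).
The final sound of *hidih* is /h/, which is a non-sibilant consonant, so the suffix is -o, giving *hidiho*.
The final sound of *dolawas* is /s/, which is a sibilant, so the suffix is -op, giving *dolawasop*.
The final sound of *zi* is /i/, which is a vowel, so the suffix is -lev, giving *zilev*.

hidiho, dolawasop, zilev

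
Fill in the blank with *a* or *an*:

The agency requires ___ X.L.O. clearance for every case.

The indefinite article is chosen by the initial *sound* of the following word, not its spelling.
The initialism *X.L.O.* is read letter by letter; the first letter, X, is pronounced /ɛks/, which begins with a vowel sound.
So the article is *an*: The agency requires an X.L.O. clearance for every case.

an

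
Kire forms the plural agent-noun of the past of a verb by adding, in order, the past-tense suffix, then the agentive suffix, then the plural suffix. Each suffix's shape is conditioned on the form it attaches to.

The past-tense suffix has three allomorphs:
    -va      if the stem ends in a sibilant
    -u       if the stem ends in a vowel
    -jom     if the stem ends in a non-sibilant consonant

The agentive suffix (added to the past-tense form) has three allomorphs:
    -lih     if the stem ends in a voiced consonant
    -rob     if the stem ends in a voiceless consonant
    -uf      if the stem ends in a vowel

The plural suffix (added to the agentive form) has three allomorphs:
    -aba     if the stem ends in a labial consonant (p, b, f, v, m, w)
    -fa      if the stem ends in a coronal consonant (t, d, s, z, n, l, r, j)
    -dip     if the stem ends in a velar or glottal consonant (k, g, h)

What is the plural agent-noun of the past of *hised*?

hisedjomlihdip

The final sound of *hised* is /d/, which is a non-sibilant consonant, so the past-tense suffix is -jom, giving *hisedjom*.
The final sound of the past-tense form *hisedjom* is /m/, which is a voiced consonant, so the agentive suffix is -lih, giving *hisedjomlih*.
Since the final consonant of the agentive form *hisedjomlih* is /h/ (velar/glottal), it takes -dip, giving *hisedjomlihdip*.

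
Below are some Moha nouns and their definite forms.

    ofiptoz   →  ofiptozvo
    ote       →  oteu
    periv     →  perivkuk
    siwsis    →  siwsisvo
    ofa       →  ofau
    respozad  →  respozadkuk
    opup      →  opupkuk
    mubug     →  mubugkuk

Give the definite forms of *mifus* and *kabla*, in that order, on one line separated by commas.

The alternation tracks the final sound of the stem — -vo when the stem ends in a sibilant (*ofiptoz*, *siwsis*); -kuk when the stem ends in a non-sibilant consonant (*periv*, *respozad*, *opup*, *mubug*); -u when the stem ends in a vowel (*ote*, *ofa*).
Since the final sound of *mifus* is /s/ (a sibilant), it takes -vo, giving *mifusvo*.
*kabla*: final sound = /a/, a vowel → -u → *kablau*.

mifusvo, kablau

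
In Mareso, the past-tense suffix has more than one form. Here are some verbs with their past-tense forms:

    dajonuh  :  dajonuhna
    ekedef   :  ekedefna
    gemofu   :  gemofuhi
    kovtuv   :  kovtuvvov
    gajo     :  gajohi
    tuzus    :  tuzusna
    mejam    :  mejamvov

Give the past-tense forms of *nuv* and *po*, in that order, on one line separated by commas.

The pattern is voicing of the final sound: -na when the stem ends in a voiceless consonant (*dajonuh*, *ekedef*, *tuzus*); -vov when the stem ends in a voiced consonant (*kovtuv*, *mejam*); -hi when the stem ends in a vowel (*gemofu*, *gajo*).
Since the final sound of *nuv* is /v/ (a voiced consonant), it takes -vov, giving *nuvvov*.
*po*: final sound = /o/, a vowel → -hi → *pohi*.

nuvvov, pohi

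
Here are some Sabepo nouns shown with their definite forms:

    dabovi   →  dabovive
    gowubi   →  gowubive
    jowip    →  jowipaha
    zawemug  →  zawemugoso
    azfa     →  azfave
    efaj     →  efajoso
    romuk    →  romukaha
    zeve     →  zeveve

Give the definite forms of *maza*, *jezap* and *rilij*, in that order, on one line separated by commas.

mazave, jezapaha, rilijoso

The pattern is voicing of the final sound: -aha when the stem ends in a voiceless consonant (*jowip*, *romuk*); -oso when the stem ends in a voiced consonant (*zawemug*, *efaj*); -ve when the stem ends in a vowel (*dabovi*, *gowubi*, *azfa*, *zeve*).
The final sound of *maza* is /a/, which is a vowel, so the suffix is -ve, giving *mazave*.
*jezap*: final sound = /p/, a voiceless consonant → -aha → *jezapaha*.
The final sound of *rilij* is /j/, which is a voiced consonant, so the suffix is -oso, giving *rilijoso*.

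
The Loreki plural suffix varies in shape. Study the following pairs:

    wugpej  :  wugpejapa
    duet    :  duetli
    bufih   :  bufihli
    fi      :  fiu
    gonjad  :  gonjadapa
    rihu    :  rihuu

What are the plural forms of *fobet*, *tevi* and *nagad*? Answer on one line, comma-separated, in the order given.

fobetli, teviu, nagadapa

The alternation tracks the final sound of the stem — -li when the stem ends in a voiceless consonant (*duet*, *bufih*); -apa when the stem ends in a voiced consonant (*wugpej*, *gonjad*); -u when the stem ends in a vowel (*fi*, *rihu*).
The final sound of *fobet* is /t/, which is a voiceless consonant, so the suffix is -li, giving *fobetli*.
Since the final sound of *tevi* is /i/ (a vowel), it takes -u, giving *teviu*.
*nagad* — final sound /d/ (a voiced consonant) → -apa → *nagadapa*.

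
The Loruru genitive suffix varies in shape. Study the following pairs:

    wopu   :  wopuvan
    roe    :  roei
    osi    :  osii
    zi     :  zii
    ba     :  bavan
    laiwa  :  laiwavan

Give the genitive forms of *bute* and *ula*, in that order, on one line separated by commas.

butei, ulavan

The pattern is front/back vowel harmony: -i when the last vowel of the stem is a front vowel (*roe*, *osi*, *zi*); -van when the last vowel of the stem is a back vowel (*wopu*, *ba*, *laiwa*).
The last vowel of *bute* is /e/, which is a front vowel, so the suffix is -i, giving *butei*.
Since the last vowel of *ula* is /a/ (a back vowel), it takes -van, giving *ulavan*.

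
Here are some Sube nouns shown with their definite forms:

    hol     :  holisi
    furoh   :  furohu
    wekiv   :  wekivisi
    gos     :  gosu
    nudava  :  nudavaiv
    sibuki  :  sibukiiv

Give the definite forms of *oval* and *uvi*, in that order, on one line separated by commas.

The pattern is voicing of the final sound: -u when the stem ends in a voiceless consonant (*furoh*, *gos*); -isi when the stem ends in a voiced consonant (*hol*, *wekiv*); -iv when the stem ends in a vowel (*nudava*, *sibuki*).
*oval* — final sound /l/ (a voiced consonant) → -isi → *ovalisi*.
*uvi* — final sound /i/ (a vowel) → -iv → *uviiv*.

ovalisi, uviiv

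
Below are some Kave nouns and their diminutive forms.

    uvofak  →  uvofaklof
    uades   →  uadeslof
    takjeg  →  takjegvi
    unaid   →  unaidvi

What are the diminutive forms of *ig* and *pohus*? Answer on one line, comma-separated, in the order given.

The pattern is voicing of the final consonant: -lof when the stem ends in a voiceless consonant (*uvofak*, *uades*); -vi when the stem ends in a voiced consonant (*takjeg*, *unaid*).
*ig* — final consonant /g/ (voiced) → -vi → *igvi*.
Since the final consonant of *pohus* is /s/ (voiceless), it takes -lof, giving *pohuslof*.

igvi, pohuslof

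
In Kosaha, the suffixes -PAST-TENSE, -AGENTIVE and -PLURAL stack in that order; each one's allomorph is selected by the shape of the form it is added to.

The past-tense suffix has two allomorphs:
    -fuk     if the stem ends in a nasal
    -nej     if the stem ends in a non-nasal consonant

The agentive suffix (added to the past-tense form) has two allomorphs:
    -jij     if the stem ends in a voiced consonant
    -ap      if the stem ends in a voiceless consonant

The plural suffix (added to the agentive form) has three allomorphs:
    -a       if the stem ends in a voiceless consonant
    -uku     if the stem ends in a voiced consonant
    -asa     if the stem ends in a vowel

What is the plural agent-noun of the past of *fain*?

*fain*: final consonant = /n/, a nasal → -fuk → *fainfuk*.
The final consonant of the past-tense form *fainfuk* is /k/, which is voiceless, so the agentive suffix is -ap, giving *fainfukap*.
The agentive form *fainfukap*: final sound = /p/, a voiceless consonant → -a → *fainfukapa*.

fainfukapa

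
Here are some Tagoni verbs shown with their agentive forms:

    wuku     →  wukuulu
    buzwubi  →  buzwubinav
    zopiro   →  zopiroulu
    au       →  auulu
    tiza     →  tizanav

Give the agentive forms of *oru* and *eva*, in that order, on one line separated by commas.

The suffix is conditioned by the last vowel: -ulu when the last vowel of the stem is a rounded vowel (*wuku*, *zopiro*, *au*); -nav when the last vowel of the stem is an unrounded vowel (*buzwubi*, *tiza*).
The last vowel of *oru* is /u/, which is a rounded vowel, so the suffix is -ulu, giving *oruulu*.
*eva* — last vowel /a/ (an unrounded vowel) → -nav → *evanav*.

oruulu, evanav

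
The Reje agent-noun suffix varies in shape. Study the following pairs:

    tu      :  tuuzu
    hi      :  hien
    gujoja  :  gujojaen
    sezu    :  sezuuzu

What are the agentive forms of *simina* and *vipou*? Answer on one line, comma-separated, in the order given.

Looking at the last vowel of each stem: -uzu when the last vowel of the stem is a rounded vowel (*tu*, *sezu*); -en when the last vowel of the stem is an unrounded vowel (*hi*, *gujoja*).
The last vowel of *simina* is /a/, which is an unrounded vowel, so the suffix is -en, giving *siminaen*.
*vipou* — last vowel /u/ (a rounded vowel) → -uzu → *vipouuzu*.

siminaen, vipouuzu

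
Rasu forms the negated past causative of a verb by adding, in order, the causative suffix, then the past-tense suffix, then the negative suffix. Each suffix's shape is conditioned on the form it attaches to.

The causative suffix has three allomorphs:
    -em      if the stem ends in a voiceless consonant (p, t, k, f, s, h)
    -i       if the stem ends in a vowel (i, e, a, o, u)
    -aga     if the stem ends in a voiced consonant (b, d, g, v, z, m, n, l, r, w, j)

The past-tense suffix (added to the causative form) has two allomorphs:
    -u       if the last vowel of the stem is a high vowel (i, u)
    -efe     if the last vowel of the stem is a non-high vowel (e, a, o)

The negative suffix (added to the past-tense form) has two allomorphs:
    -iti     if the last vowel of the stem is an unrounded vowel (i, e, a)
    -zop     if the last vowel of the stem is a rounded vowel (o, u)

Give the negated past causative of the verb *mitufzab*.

The final sound of *mitufzab* is /b/, which is a voiced consonant, so the causative suffix is -aga, giving *mitufzabaga*.
The causative form *mitufzabaga*: last vowel = /a/, a non-high vowel → -efe → *mitufzabagaefe*.
The past-tense form *mitufzabagaefe* — last vowel /e/ (an unrounded vowel) → -iti → *mitufzabagaefeiti*.

mitufzabagaefeiti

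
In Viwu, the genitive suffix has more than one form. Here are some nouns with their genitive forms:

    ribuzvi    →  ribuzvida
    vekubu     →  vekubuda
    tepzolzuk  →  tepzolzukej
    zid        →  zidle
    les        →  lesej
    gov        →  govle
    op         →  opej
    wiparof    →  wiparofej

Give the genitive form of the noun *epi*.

epida

Looking at the final sound of each stem: -ej when the stem ends in a voiceless consonant (*tepzolzuk*, *les*, *op*, *wiparof*); -le when the stem ends in a voiced consonant (*zid*, *gov*); -da when the stem ends in a vowel (*ribuzvi*, *vekubu*).
*epi*: final sound = /i/, a vowel → -da → *epida*.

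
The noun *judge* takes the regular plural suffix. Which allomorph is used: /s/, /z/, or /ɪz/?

/ɪz/

The stem *judge* ends in a sibilant (/s, z, ʃ, ʒ, tʃ, dʒ/).
The plural suffix surfaces as /ɪz/ after sibilants, /s/ after other voiceless consonants, and /z/ after other voiced sounds.
So the plural -s on *judge* is pronounced /ɪz/.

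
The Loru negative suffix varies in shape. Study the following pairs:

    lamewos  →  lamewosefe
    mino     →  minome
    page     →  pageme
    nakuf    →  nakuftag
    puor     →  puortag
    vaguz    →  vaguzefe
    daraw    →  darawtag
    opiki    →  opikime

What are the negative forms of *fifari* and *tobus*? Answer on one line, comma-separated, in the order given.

fifarime, tobusefe

The suffix is conditioned by the final sound: -efe when the stem ends in a sibilant (*lamewos*, *vaguz*); -tag when the stem ends in a non-sibilant consonant (*nakuf*, *puor*, *daraw*); -me when the stem ends in a vowel (*mino*, *page*, *opiki*).
*fifari* — final sound /i/ (a vowel) → -me → *fifarime*.
*tobus*: final sound = /s/, a sibilant → -efe → *tobusefe*.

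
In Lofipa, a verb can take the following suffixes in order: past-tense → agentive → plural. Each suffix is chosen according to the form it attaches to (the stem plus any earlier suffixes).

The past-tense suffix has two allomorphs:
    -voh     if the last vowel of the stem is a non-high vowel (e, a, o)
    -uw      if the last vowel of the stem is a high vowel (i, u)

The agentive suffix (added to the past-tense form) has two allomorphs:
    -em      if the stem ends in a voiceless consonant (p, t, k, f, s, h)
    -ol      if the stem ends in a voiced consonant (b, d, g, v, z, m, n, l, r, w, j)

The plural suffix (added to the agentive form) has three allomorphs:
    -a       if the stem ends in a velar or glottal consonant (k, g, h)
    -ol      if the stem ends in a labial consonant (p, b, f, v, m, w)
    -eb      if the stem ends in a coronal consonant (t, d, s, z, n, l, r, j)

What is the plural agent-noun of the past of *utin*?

utinuwoleb

Since the last vowel of *utin* is /i/ (a high vowel), it takes -uw, giving *utinuw*.
The past-tense form *utinuw* — final consonant /w/ (voiced) → -ol → *utinuwol*.
Since the final consonant of the agentive form *utinuwol* is /l/ (coronal), it takes -eb, giving *utinuwoleb*.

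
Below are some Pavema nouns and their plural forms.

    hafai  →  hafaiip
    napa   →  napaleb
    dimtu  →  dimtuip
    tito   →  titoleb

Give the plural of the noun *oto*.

The suffix is conditioned by the last vowel: -ip when the last vowel of the stem is a high vowel (*hafai*, *dimtu*); -leb when the last vowel of the stem is a non-high vowel (*napa*, *tito*).
*oto*: last vowel = /o/, a non-high vowel → -leb → *otoleb*.

otoleb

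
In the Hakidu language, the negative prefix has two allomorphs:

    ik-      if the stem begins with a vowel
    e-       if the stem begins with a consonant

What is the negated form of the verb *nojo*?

enojo

*nojo*: first sound = /n/, a consonant → e- → *enojo*.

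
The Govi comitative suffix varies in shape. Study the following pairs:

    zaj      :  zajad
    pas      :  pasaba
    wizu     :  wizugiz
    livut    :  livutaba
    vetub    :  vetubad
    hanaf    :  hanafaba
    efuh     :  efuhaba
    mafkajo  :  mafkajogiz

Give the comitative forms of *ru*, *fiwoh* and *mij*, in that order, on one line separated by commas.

rugiz, fiwohaba, mijad

The suffix is conditioned by the final sound: -aba when the stem ends in a voiceless consonant (*pas*, *livut*, *hanaf*, *efuh*); -ad when the stem ends in a voiced consonant (*zaj*, *vetub*); -giz when the stem ends in a vowel (*wizu*, *mafkajo*).
*ru*: final sound = /u/, a vowel → -giz → *rugiz*.
Since the final sound of *fiwoh* is /h/ (a voiceless consonant), it takes -aba, giving *fiwohaba*.
*mij*: final sound = /j/, a voiced consonant → -ad → *mijad*.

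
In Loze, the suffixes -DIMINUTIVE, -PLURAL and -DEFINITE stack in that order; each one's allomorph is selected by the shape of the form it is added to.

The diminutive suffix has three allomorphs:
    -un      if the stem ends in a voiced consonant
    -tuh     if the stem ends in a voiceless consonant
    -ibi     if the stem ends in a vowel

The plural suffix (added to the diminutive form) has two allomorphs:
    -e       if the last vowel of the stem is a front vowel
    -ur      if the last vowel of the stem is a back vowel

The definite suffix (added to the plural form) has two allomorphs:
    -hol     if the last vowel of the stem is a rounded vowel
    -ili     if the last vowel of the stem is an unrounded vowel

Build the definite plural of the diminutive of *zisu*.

zisuibieili

The final sound of *zisu* is /u/, which is a vowel, so the diminutive suffix is -ibi, giving *zisuibi*.
The diminutive form *zisuibi*: last vowel = /i/, a front vowel → -e → *zisuibie*.
The plural form *zisuibie*: last vowel = /e/, an unrounded vowel → -ili → *zisuibieili*.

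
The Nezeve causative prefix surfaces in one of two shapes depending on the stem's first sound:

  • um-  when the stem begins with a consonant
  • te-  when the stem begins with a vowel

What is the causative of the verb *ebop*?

The first sound of *ebop* is /e/, which is a vowel, so the prefix is te-, giving *teebop*.

teebop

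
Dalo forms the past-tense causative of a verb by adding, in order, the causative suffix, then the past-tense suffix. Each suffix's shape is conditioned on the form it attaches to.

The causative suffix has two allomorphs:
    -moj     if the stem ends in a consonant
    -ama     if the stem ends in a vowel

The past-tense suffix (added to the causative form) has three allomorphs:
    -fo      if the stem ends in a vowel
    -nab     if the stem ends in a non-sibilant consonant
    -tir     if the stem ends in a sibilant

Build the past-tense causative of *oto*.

otoamafo

Since the final sound of *oto* is /o/ (a vowel), it takes -ama, giving *otoama*.
The causative form *otoama*: final sound = /a/, a vowel → -fo → *otoamafo*.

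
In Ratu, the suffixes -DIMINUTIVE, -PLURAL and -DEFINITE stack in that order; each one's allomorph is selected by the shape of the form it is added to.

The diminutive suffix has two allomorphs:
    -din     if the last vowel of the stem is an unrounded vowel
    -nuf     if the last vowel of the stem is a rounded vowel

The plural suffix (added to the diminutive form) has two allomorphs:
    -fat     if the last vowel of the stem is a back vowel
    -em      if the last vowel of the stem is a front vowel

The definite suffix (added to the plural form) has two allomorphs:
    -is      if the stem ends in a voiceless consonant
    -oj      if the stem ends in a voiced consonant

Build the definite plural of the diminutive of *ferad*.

feraddinemoj

*ferad* — last vowel /a/ (an unrounded vowel) → -din → *feraddin*.
The last vowel of the diminutive form *feraddin* is /i/, which is a front vowel, so the plural suffix is -em, giving *feraddinem*.
The plural form *feraddinem* — final consonant /m/ (voiced) → -oj → *feraddinemoj*.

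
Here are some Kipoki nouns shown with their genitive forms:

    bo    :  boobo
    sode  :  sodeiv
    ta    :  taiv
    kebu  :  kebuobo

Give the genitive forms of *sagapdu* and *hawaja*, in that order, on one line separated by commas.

sagapduobo, hawajaiv

Looking at the last vowel of each stem: -obo when the last vowel of the stem is a rounded vowel (*bo*, *kebu*); -iv when the last vowel of the stem is an unrounded vowel (*sode*, *ta*).
*sagapdu*: last vowel = /u/, a rounded vowel → -obo → *sagapduobo*.
Since the last vowel of *hawaja* is /a/ (an unrounded vowel), it takes -iv, giving *hawajaiv*.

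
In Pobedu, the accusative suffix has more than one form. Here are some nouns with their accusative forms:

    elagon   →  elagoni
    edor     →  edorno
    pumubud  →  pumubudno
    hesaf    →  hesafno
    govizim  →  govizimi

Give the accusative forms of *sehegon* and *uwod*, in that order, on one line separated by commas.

Looking at the final consonant of each stem: -i when the stem ends in a nasal (*elagon*, *govizim*); -no when the stem ends in a non-nasal consonant (*edor*, *pumubud*, *hesaf*).
*sehegon* — final consonant /n/ (a nasal) → -i → *sehegoni*.
Since the final consonant of *uwod* is /d/ (non-nasal), it takes -no, giving *uwodno*.

sehegoni, uwodno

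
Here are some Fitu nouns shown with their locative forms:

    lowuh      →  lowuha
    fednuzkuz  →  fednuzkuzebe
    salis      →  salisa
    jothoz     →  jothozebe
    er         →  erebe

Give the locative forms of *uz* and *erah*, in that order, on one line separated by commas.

uzebe, eraha

The suffix is conditioned by the final consonant: -a when the stem ends in a voiceless consonant (*lowuh*, *salis*); -ebe when the stem ends in a voiced consonant (*fednuzkuz*, *jothoz*, *er*).
The final consonant of *uz* is /z/, which is voiced, so the suffix is -ebe, giving *uzebe*.
Since the final consonant of *erah* is /h/ (voiceless), it takes -a, giving *eraha*.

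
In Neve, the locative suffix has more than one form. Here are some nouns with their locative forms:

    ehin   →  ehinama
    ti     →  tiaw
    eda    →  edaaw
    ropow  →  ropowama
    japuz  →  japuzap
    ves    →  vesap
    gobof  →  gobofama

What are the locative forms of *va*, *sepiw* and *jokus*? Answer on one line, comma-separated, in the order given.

vaaw, sepiwama, jokusap

Looking at the final sound of each stem: -ap when the stem ends in a sibilant (*japuz*, *ves*); -ama when the stem ends in a non-sibilant consonant (*ehin*, *ropow*, *gobof*); -aw when the stem ends in a vowel (*ti*, *eda*).
Since the final sound of *va* is /a/ (a vowel), it takes -aw, giving *vaaw*.
*sepiw*: final sound = /w/, a non-sibilant consonant → -ama → *sepiwama*.
*jokus* — final sound /s/ (a sibilant) → -ap → *jokusap*.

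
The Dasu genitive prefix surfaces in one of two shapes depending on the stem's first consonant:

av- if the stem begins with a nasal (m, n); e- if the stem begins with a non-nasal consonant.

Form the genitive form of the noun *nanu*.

avnanu

*nanu*: first consonant = /n/, a nasal → av- → *avnanu*.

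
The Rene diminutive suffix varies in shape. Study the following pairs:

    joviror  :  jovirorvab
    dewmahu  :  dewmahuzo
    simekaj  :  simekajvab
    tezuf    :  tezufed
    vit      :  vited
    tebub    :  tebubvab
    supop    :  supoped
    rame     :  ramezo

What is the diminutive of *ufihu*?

ufihuzo

The alternation tracks the final sound of the stem — -ed when the stem ends in a voiceless consonant (*tezuf*, *vit*, *supop*); -vab when the stem ends in a voiced consonant (*joviror*, *simekaj*, *tebub*); -zo when the stem ends in a vowel (*dewmahu*, *rame*).
The final sound of *ufihu* is /u/, which is a vowel, so the suffix is -zo, giving *ufihuzo*.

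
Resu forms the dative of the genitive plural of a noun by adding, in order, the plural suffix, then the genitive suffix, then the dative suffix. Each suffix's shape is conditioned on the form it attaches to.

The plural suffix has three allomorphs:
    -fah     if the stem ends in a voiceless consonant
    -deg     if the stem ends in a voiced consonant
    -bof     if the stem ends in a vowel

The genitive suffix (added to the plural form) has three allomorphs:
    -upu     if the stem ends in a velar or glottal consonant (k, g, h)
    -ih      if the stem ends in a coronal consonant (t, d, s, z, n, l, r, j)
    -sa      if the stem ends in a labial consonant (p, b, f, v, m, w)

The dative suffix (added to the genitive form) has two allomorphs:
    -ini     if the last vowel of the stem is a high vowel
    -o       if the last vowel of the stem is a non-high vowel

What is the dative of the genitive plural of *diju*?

*diju* — final sound /u/ (a vowel) → -bof → *dijubof*.
Since the final consonant of the plural form *dijubof* is /f/ (labial), it takes -sa, giving *dijubofsa*.
Since the last vowel of the genitive form *dijubofsa* is /a/ (a non-high vowel), it takes -o, giving *dijubofsao*.

dijubofsao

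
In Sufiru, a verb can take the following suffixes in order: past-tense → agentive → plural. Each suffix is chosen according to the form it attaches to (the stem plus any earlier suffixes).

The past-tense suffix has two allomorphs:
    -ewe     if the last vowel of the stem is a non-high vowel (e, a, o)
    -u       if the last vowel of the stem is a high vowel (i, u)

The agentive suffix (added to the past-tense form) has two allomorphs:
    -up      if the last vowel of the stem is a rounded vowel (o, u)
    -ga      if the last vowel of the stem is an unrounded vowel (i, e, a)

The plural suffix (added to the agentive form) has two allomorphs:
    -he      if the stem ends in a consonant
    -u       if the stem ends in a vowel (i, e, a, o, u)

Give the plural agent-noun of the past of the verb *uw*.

uwuuphe

The last vowel of *uw* is /u/, which is a high vowel, so the past-tense suffix is -u, giving *uwu*.
Since the last vowel of the past-tense form *uwu* is /u/ (a rounded vowel), it takes -up, giving *uwuup*.
The agentive form *uwuup* — final sound /p/ (a consonant) → -he → *uwuuphe*.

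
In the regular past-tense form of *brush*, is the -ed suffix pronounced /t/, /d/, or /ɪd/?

The stem *brush* ends in a voiceless consonant other than /t/.
The -ed suffix is realized as /ɪd/ after /t, d/; as /t/ after other voiceless consonants; and as /d/ after other voiced sounds.
So -ed on *brush* is pronounced /t/.

/t/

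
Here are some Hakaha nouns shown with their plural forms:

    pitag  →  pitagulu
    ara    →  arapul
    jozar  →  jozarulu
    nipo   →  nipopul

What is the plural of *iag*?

Looking at the final sound of each stem: -ulu when the stem ends in a consonant (*pitag*, *jozar*); -pul when the stem ends in a vowel (*ara*, *nipo*).
The final sound of *iag* is /g/, which is a consonant, so the suffix is -ulu, giving *iagulu*.

iagulu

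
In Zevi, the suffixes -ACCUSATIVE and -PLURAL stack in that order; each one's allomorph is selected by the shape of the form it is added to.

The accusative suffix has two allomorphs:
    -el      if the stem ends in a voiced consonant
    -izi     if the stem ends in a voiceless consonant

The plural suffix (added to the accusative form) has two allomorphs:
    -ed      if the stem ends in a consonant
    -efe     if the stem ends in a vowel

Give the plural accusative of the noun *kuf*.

Since the final consonant of *kuf* is /f/ (voiceless), it takes -izi, giving *kufizi*.
The accusative form *kufizi*: final sound = /i/, a vowel → -efe → *kufiziefe*.

kufiziefe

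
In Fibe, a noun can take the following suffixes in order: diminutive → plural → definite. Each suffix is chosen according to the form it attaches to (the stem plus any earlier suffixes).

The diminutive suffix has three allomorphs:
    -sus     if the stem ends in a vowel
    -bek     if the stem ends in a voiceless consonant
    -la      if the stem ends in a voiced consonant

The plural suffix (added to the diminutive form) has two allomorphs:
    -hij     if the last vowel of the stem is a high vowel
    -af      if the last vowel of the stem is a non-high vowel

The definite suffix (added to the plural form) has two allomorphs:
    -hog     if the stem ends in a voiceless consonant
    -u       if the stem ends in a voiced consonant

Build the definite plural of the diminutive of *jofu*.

*jofu* — final sound /u/ (a vowel) → -sus → *jofusus*.
The diminutive form *jofusus* — last vowel /u/ (a high vowel) → -hij → *jofusushij*.
The plural form *jofusushij* — final consonant /j/ (voiced) → -u → *jofusushiju*.

jofusushiju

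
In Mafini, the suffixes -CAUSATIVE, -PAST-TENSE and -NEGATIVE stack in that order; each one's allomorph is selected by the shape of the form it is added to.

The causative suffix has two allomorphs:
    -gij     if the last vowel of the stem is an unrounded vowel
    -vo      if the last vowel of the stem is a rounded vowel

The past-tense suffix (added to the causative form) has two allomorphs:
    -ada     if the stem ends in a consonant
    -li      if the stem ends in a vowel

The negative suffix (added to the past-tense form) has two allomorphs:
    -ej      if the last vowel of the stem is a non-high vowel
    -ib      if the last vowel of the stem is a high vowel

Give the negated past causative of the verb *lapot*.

The last vowel of *lapot* is /o/, which is a rounded vowel, so the causative suffix is -vo, giving *lapotvo*.
The causative form *lapotvo*: final sound = /o/, a vowel → -li → *lapotvoli*.
The past-tense form *lapotvoli*: last vowel = /i/, a high vowel → -ib → *lapotvoliib*.

lapotvoliib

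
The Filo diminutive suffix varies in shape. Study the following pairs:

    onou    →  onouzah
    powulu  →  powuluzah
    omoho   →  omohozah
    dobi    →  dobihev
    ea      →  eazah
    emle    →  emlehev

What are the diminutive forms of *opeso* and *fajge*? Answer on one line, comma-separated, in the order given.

opesozah, fajgehev

The suffix is conditioned by the last vowel: -hev when the last vowel of the stem is a front vowel (*dobi*, *emle*); -zah when the last vowel of the stem is a back vowel (*onou*, *powulu*, *omoho*, *ea*).
Since the last vowel of *opeso* is /o/ (a back vowel), it takes -zah, giving *opesozah*.
The last vowel of *fajge* is /e/, which is a front vowel, so the suffix is -hev, giving *fajgehev*.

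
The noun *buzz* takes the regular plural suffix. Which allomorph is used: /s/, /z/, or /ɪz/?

/ɪz/

The stem *buzz* ends in a sibilant (/s, z, ʃ, ʒ, tʃ, dʒ/).
The plural suffix surfaces as /ɪz/ after sibilants, /s/ after other voiceless consonants, and /z/ after other voiced sounds.
So the plural -s on *buzz* is pronounced /ɪz/.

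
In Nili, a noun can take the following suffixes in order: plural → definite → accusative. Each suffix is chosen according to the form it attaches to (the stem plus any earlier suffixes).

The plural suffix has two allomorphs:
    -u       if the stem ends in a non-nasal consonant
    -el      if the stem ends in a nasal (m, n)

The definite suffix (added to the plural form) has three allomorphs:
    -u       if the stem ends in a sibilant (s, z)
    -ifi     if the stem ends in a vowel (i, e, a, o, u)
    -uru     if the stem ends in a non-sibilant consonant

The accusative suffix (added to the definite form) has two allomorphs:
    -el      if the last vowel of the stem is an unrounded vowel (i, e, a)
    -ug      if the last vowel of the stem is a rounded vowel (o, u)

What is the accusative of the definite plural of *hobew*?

*hobew* — final consonant /w/ (non-nasal) → -u → *hobewu*.
The plural form *hobewu*: final sound = /u/, a vowel → -ifi → *hobewuifi*.
Since the last vowel of the definite form *hobewuifi* is /i/ (an unrounded vowel), it takes -el, giving *hobewuifiel*.

hobewuifiel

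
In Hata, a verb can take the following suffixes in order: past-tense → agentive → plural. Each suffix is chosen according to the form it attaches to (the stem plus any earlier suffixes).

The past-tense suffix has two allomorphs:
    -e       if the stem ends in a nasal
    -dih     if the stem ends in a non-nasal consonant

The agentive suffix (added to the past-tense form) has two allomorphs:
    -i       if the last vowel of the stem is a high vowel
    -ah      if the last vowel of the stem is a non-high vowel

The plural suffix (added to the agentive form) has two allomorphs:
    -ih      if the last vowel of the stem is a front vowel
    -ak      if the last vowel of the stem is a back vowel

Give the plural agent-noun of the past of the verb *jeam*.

Since the final consonant of *jeam* is /m/ (a nasal), it takes -e, giving *jeame*.
Since the last vowel of the past-tense form *jeame* is /e/ (a non-high vowel), it takes -ah, giving *jeameah*.
Since the last vowel of the agentive form *jeameah* is /a/ (a back vowel), it takes -ak, giving *jeameahak*.

jeameahak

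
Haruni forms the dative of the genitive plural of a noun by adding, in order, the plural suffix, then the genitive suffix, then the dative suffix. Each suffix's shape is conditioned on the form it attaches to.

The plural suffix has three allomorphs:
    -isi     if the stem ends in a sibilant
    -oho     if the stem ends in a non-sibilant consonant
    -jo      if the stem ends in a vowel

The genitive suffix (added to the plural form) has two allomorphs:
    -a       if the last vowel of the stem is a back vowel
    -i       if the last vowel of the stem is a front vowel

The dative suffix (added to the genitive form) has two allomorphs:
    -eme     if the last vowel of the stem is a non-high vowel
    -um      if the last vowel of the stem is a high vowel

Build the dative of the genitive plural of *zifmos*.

zifmosisiium

Since the final sound of *zifmos* is /s/ (a sibilant), it takes -isi, giving *zifmosisi*.
The plural form *zifmosisi*: last vowel = /i/, a front vowel → -i → *zifmosisii*.
Since the last vowel of the genitive form *zifmosisii* is /i/ (a high vowel), it takes -um, giving *zifmosisiium*.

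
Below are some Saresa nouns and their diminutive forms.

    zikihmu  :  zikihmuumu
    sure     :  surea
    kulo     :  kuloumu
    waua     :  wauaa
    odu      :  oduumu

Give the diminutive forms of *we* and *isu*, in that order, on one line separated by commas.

wea, isuumu

The suffix is conditioned by the last vowel: -umu when the last vowel of the stem is a rounded vowel (*zikihmu*, *kulo*, *odu*); -a when the last vowel of the stem is an unrounded vowel (*sure*, *waua*).
The last vowel of *we* is /e/, which is an unrounded vowel, so the suffix is -a, giving *wea*.
The last vowel of *isu* is /u/, which is a rounded vowel, so the suffix is -umu, giving *isuumu*.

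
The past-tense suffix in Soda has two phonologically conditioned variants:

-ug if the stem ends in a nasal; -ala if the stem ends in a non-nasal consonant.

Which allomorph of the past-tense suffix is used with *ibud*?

*ibud*: final consonant = /d/, non-nasal → -ala.

-ala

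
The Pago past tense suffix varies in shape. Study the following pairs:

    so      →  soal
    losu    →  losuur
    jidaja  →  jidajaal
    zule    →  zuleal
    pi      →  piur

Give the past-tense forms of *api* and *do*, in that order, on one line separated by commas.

Looking at the last vowel of each stem: -ur when the last vowel of the stem is a high vowel (*losu*, *pi*); -al when the last vowel of the stem is a non-high vowel (*so*, *jidaja*, *zule*).
The last vowel of *api* is /i/, which is a high vowel, so the suffix is -ur, giving *apiur*.
*do*: last vowel = /o/, a non-high vowel → -al → *doal*.

apiur, doal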